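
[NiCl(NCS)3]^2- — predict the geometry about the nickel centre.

Ligand charges: each chloride is −1; each isothiocyanate is −1. With an overall charge of −2 the nickel centre must be in the +2 oxidation state.
Group 10 minus oxidation state 2 gives a d⁸ configuration.
With 4 monodentate ligands the coordination number is 4.
Chloride and isothiocyanate are weak-field ligands.
With weak-field ligands the CFSE gain from square planar is small, so a 3d d⁸ ion takes the sterically preferred tetrahedral geometry.

tetrahedral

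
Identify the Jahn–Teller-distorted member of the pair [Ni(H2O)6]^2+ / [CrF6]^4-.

[CrF6]^4-

[Ni(H2O)6]^2+: Ligand charges: water is neutral. With an overall charge of +2 the nickel centre must be in the +2 oxidation state. Ni sits in group 10, so the d-electron count is 10 − 2 = 8. The d⁸ configuration leaves the e_g set evenly filled (or empty) — no strong Jahn–Teller driving force.
[CrF6]^4-: Each fluoride is −1; balancing the −4 overall charge requires Cr(II). Cr sits in group 6, so the d-electron count is 6 − 2 = 4. Fluoride is a weak-field ligand for a first-row metal, so the complex is high-spin. The t₂g³e_g¹ (high-spin) configuration has an unevenly filled e_g set; the Jahn–Teller theorem predicts a tetragonal distortion (typically axial elongation) to lift the degeneracy.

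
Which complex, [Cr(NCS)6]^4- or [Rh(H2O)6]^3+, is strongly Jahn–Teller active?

[Cr(NCS)6]^4-: Each isothiocyanate is −1; balancing the −4 overall charge requires Cr(II). Cr sits in group 6, so the d-electron count is 6 − 2 = 4. Isothiocyanate is a weak-field ligand for a first-row metal, so the complex is high-spin. The t₂g³e_g¹ (high-spin) configuration has an unevenly filled e_g set; the Jahn–Teller theorem predicts a tetragonal distortion (typically axial elongation) to lift the degeneracy.
[Rh(H2O)6]^3+: Water is neutral; balancing the +3 overall charge requires Rh(III). Rhodium is a group-9 element; Rh(III) is therefore d⁶. A 4d ion has a large Δₒ and is invariably low-spin. The d⁶ configuration leaves the e_g set evenly filled (or empty) — no strong Jahn–Teller driving force.

[Cr(NCS)6]^4-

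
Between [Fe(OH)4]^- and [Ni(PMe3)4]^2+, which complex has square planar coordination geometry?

For [Fe(OH)4]^-: Summing ligand charges against the −1 overall charge gives an oxidation state of +3 for iron. Fe sits in group 8, so the d-electron count is 8 − 3 = 5. A high-spin d⁵ ion has zero CFSE in either geometry, so four ligands adopt the sterically favoured tetrahedral geometry. → tetrahedral.
For [Ni(PMe3)4]^2+: Ligand charges: trimethylphosphine is neutral. With an overall charge of +2 the nickel centre must be in the +2 oxidation state. Nickel is a group-10 element; Ni(II) is therefore d⁸. Trimethylphosphine is a strong-field ligand (high in the spectrochemical series). A 3d d⁸ ion with strong-field ligands gains enough CFSE to favour square planar over tetrahedral. → square planar.

[Ni(PMe3)4]^2+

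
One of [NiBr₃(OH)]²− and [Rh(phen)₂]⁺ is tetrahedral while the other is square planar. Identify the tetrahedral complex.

[NiBr₃(OH)]²−

For [NiBr₃(OH)]²−: Ligand charges: each bromide is −1; each hydroxide is −1. With an overall charge of −2 the nickel centre must be in the +2 oxidation state. Nickel is a group-10 element; Ni(II) is therefore d⁸. Bromide and hydroxide are weak-field ligands. With weak-field ligands the CFSE gain from square planar is small, so a 3d d⁸ ion takes the sterically preferred tetrahedral geometry. → tetrahedral.
For [Rh(phen)₂]⁺: Ligand charges: 1,10-phenanthroline is neutral. With an overall charge of +1 the rhodium centre must be in the +1 oxidation state. Rhodium is a group-9 element; Rh(I) is therefore d⁸. A 4d d⁸ ion has a large crystal-field splitting; square planar leaves the high-energy d_{x²−y²} orbital empty and maximises CFSE. → square planar.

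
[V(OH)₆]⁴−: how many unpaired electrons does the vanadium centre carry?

3 unpaired electrons

Ligand charges: each hydroxide is −1. With an overall charge of −4 the vanadium centre must be in the +2 oxidation state.
V sits in group 5, so the d-electron count is 5 − 2 = 3.
In an octahedral field the d³ configuration is t₂g³e_g⁰ (only one arrangement possible), giving 3 unpaired electrons.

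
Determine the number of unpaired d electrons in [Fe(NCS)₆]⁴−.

4 unpaired electrons

Each isothiocyanate is −1; balancing the −4 overall charge requires Fe(II).
Group 8 minus oxidation state 2 gives a d⁶ configuration.
The spin state decides the count: Isothiocyanate is a weak-field ligand for a first-row metal, so the complex is high-spin.
An octahedral high-spin d⁶ ion is t₂g⁴e_g², giving 4 unpaired electrons.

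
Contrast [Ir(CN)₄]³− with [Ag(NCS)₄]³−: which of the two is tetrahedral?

For [Ir(CN)₄]³−: Summing ligand charges against the −3 overall charge gives an oxidation state of +1 for iridium. Ir sits in group 9, so the d-electron count is 9 − 1 = 8. A 5d d⁸ ion has a large crystal-field splitting; square planar leaves the high-energy d_{x²−y²} orbital empty and maximises CFSE. → square planar.
For [Ag(NCS)₄]³−: Summing ligand charges against the −3 overall charge gives an oxidation state of +1 for silver. Silver is a group-11 element; Ag(I) is therefore d¹⁰. A d¹⁰ ion has no crystal-field stabilisation preference between square planar and tetrahedral, so four ligands adopt the sterically favoured tetrahedral geometry. → tetrahedral.

[Ag(NCS)₄]³−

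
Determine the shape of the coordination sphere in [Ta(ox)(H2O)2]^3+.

tetrahedral

Each oxalate is −2; water is neutral; balancing the +3 overall charge requires Ta(V).
Ta sits in group 5, so the d-electron count is 5 − 5 = 0.
Counting donor atoms: 1×oxalate (bidentate) → 2 donors; 2×water (monodentate) → 2 donors. Coordination number = 4.
A d⁰ ion has no crystal-field stabilisation preference between square planar and tetrahedral, so four ligands adopt the sterically favoured tetrahedral geometry.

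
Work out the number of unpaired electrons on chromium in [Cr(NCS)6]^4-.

Summing ligand charges against the −4 overall charge gives an oxidation state of +2 for chromium.
Cr sits in group 6, so the d-electron count is 6 − 2 = 4.
The spin state decides the count: Isothiocyanate is a weak-field ligand for a first-row metal, so the complex is high-spin.
An octahedral high-spin d⁴ ion is t₂g³e_g¹, giving 4 unpaired electrons.

4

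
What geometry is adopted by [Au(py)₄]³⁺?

Ligand charges: pyridine is neutral. With an overall charge of +3 the gold centre must be in the +3 oxidation state.
Gold is a group-11 element; Au(III) is therefore d⁸.
With 4 monodentate ligands the coordination number is 4.
A 5d d⁸ ion has a large crystal-field splitting; square planar leaves the high-energy d_{x²−y²} orbital empty and maximises CFSE.

square planar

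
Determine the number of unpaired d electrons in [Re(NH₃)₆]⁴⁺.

3 unpaired electrons

Ammonia is neutral; balancing the +4 overall charge requires Re(IV).
Re sits in group 7, so the d-electron count is 7 − 4 = 3.
In an octahedral field the d³ configuration is t₂g³e_g⁰ (only one arrangement possible), giving 3 unpaired electrons.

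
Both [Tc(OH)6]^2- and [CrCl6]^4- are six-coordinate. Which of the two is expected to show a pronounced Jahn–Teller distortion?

[CrCl6]^4-

[Tc(OH)6]^2-: Each hydroxide is −1; balancing the −2 overall charge requires Tc(IV). Group 7 minus oxidation state 4 gives a d³ configuration. The d³ configuration leaves the e_g set evenly filled (or empty) — no strong Jahn–Teller driving force.
[CrCl6]^4-: Summing ligand charges against the −4 overall charge gives an oxidation state of +2 for chromium. Group 6 minus oxidation state 2 gives a d⁴ configuration. Chloride is a weak-field ligand for a first-row metal, so the complex is high-spin. The t₂g³e_g¹ (high-spin) configuration has an unevenly filled e_g set; the Jahn–Teller theorem predicts a tetragonal distortion (typically axial elongation) to lift the degeneracy.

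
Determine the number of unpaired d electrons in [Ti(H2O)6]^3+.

Ligand charges: water is neutral. With an overall charge of +3 the titanium centre must be in the +3 oxidation state.
Group 4 minus oxidation state 3 gives a d¹ configuration.
In an octahedral field the d¹ configuration is t₂g¹e_g⁰ (only one arrangement possible), giving 1 unpaired electron.

1 unpaired electron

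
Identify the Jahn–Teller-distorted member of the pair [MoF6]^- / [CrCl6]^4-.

[CrCl6]^4-

[MoF6]^-: Ligand charges: each fluoride is −1. With an overall charge of −1 the molybdenum centre must be in the +5 oxidation state. Group 6 minus oxidation state 5 gives a d¹ configuration. The d¹ configuration leaves the e_g set evenly filled (or empty) — no strong Jahn–Teller driving force.
[CrCl6]^4-: Ligand charges: each chloride is −1. With an overall charge of −4 the chromium centre must be in the +2 oxidation state. Cr sits in group 6, so the d-electron count is 6 − 2 = 4. Chloride is a weak-field ligand for a first-row metal, so the complex is high-spin. The t₂g³e_g¹ (high-spin) configuration has an unevenly filled e_g set; the Jahn–Teller theorem predicts a tetragonal distortion (typically axial elongation) to lift the degeneracy.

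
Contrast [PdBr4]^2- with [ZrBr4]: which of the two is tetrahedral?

[ZrBr4]

For [PdBr4]^2-: Each bromide is −1; balancing the −2 overall charge requires Pd(II). Group 10 minus oxidation state 2 gives a d⁸ configuration. A 4d d⁸ ion has a large crystal-field splitting; square planar leaves the high-energy d_{x²−y²} orbital empty and maximises CFSE. → square planar.
For [ZrBr4]: Each bromide is −1; balancing the 0 overall charge requires Zr(IV). Zr sits in group 4, so the d-electron count is 4 − 4 = 0. A d⁰ ion has no crystal-field stabilisation preference between square planar and tetrahedral, so four ligands adopt the sterically favoured tetrahedral geometry. → tetrahedral.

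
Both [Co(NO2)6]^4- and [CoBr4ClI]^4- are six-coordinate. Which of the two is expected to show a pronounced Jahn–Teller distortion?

[Co(NO2)6]^4-

[Co(NO2)6]^4-: Summing ligand charges against the −4 overall charge gives an oxidation state of +2 for cobalt. Group 9 minus oxidation state 2 gives a d⁷ configuration. Nitro (N-bound nitrite) is a strong-field ligand (high in the spectrochemical series) for a first-row metal, so the complex is low-spin. The t₂g⁶e_g¹ (low-spin) configuration has an unevenly filled e_g set; the Jahn–Teller theorem predicts a tetragonal distortion (typically axial elongation) to lift the degeneracy.
[CoBr4ClI]^4-: Each bromide is −1; each chloride is −1; each iodide is −1; balancing the −4 overall charge requires Co(II). Co sits in group 9, so the d-electron count is 9 − 2 = 7. Bromide, chloride, and iodide are weak-field ligands for a first-row metal, so the complex is high-spin. The d⁷ configuration leaves the e_g set evenly filled (or empty) — no strong Jahn–Teller driving force.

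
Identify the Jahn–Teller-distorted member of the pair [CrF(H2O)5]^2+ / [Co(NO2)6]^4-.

[Co(NO2)6]^4-

[CrF(H2O)5]^2+: Each fluoride is −1; water is neutral; balancing the +2 overall charge requires Cr(III). Cr sits in group 6, so the d-electron count is 6 − 3 = 3. The d³ configuration leaves the e_g set evenly filled (or empty) — no strong Jahn–Teller driving force.
[Co(NO2)6]^4-: Ligand charges: each nitro (N-bound nitrite) is −1. With an overall charge of −4 the cobalt centre must be in the +2 oxidation state. Group 9 minus oxidation state 2 gives a d⁷ configuration. Nitro (N-bound nitrite) is a strong-field ligand (high in the spectrochemical series) for a first-row metal, so the complex is low-spin. The t₂g⁶e_g¹ (low-spin) configuration has an unevenly filled e_g set; the Jahn–Teller theorem predicts a tetragonal distortion (typically axial elongation) to lift the degeneracy.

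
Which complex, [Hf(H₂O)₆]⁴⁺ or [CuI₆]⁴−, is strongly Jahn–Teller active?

[Hf(H₂O)₆]⁴⁺: Summing ligand charges against the +4 overall charge gives an oxidation state of +4 for hafnium. Hf sits in group 4, so the d-electron count is 4 − 4 = 0. The d⁰ configuration leaves the e_g set evenly filled (or empty) — no strong Jahn–Teller driving force.
[CuI₆]⁴−: Ligand charges: each iodide is −1. With an overall charge of −4 the copper centre must be in the +2 oxidation state. Cu sits in group 11, so the d-electron count is 11 − 2 = 9. The t₂g⁶e_g³ configuration has an unevenly filled e_g set; the Jahn–Teller theorem predicts a tetragonal distortion (typically axial elongation) to lift the degeneracy.

[CuI₆]⁴−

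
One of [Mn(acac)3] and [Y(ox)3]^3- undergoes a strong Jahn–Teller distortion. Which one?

[Mn(acac)3]: Summing ligand charges against the 0 overall charge gives an oxidation state of +3 for manganese. Mn sits in group 7, so the d-electron count is 7 − 3 = 4. Acetylacetonate is a weak-field ligand for a first-row metal, so the complex is high-spin. The t₂g³e_g¹ (high-spin) configuration has an unevenly filled e_g set; the Jahn–Teller theorem predicts a tetragonal distortion (typically axial elongation) to lift the degeneracy.
[Y(ox)3]^3-: Ligand charges: each oxalate is −2. With an overall charge of −3 the yttrium centre must be in the +3 oxidation state. Y sits in group 3, so the d-electron count is 3 − 3 = 0. The d⁰ configuration leaves the e_g set evenly filled (or empty) — no strong Jahn–Teller driving force.

[Mn(acac)3]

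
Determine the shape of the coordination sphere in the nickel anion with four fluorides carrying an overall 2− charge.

Summing ligand charges against the −2 overall charge gives an oxidation state of +2 for nickel.
Nickel is a group-10 element; Ni(II) is therefore d⁸.
With 4 monodentate ligands the coordination number is 4.
Fluoride is a weak-field ligand.
With weak-field ligands the CFSE gain from square planar is small, so a 3d d⁸ ion takes the sterically preferred tetrahedral geometry.

tetrahedral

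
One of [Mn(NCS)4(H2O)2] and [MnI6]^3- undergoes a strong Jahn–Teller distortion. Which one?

[MnI6]^3-

[Mn(NCS)4(H2O)2]: Each isothiocyanate is −1; water is neutral; balancing the 0 overall charge requires Mn(IV). Group 7 minus oxidation state 4 gives a d³ configuration. The d³ configuration leaves the e_g set evenly filled (or empty) — no strong Jahn–Teller driving force.
[MnI6]^3-: Ligand charges: each iodide is −1. With an overall charge of −3 the manganese centre must be in the +3 oxidation state. Mn sits in group 7, so the d-electron count is 7 − 3 = 4. Iodide is a weak-field ligand for a first-row metal, so the complex is high-spin. The t₂g³e_g¹ (high-spin) configuration has an unevenly filled e_g set; the Jahn–Teller theorem predicts a tetragonal distortion (typically axial elongation) to lift the degeneracy.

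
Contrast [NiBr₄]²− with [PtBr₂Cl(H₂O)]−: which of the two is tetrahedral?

For [NiBr₄]²−: Each bromide is −1; balancing the −2 overall charge requires Ni(II). Ni sits in group 10, so the d-electron count is 10 − 2 = 8. Bromide is a weak-field ligand. With weak-field ligands the CFSE gain from square planar is small, so a 3d d⁸ ion takes the sterically preferred tetrahedral geometry. → tetrahedral.
For [PtBr₂Cl(H₂O)]−: Summing ligand charges against the −1 overall charge gives an oxidation state of +2 for platinum. Pt sits in group 10, so the d-electron count is 10 − 2 = 8. A 5d d⁸ ion has a large crystal-field splitting; square planar leaves the high-energy d_{x²−y²} orbital empty and maximises CFSE. → square planar.

[NiBr₄]²−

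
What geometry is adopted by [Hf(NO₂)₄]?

Each nitro (N-bound nitrite) is −1; balancing the 0 overall charge requires Hf(IV).
Hf sits in group 4, so the d-electron count is 4 − 4 = 0.
With 4 monodentate ligands the coordination number is 4.
A d⁰ ion has no crystal-field stabilisation preference between square planar and tetrahedral, so four ligands adopt the sterically favoured tetrahedral geometry.

tetrahedral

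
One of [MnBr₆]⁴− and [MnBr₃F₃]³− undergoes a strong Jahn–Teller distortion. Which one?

[MnBr₃F₃]³−

[MnBr₆]⁴−: Summing ligand charges against the −4 overall charge gives an oxidation state of +2 for manganese. Manganese is a group-7 element; Mn(II) is therefore d⁵. Bromide is a weak-field ligand for a first-row metal, so the complex is high-spin. The d⁵ configuration leaves the e_g set evenly filled (or empty) — no strong Jahn–Teller driving force.
[MnBr₃F₃]³−: Each bromide is −1; each fluoride is −1; balancing the −3 overall charge requires Mn(III). Group 7 minus oxidation state 3 gives a d⁴ configuration. Bromide and fluoride are weak-field ligands for a first-row metal, so the complex is high-spin. The t₂g³e_g¹ (high-spin) configuration has an unevenly filled e_g set; the Jahn–Teller theorem predicts a tetragonal distortion (typically axial elongation) to lift the degeneracy.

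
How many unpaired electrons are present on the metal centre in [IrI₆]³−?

Each iodide is −1; balancing the −3 overall charge requires Ir(III).
Group 9 minus oxidation state 3 gives a d⁶ configuration.
The spin state decides the count: a 5d ion has a large Δₒ and is invariably low-spin.
An octahedral low-spin d⁶ ion is t₂g⁶e_g⁰, giving 0 unpaired electrons.

0 unpaired electrons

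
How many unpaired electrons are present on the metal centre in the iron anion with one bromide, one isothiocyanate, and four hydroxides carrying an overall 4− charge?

Each bromide is −1; each isothiocyanate is −1; each hydroxide is −1; balancing the −4 overall charge requires Fe(II).
Fe sits in group 8, so the d-electron count is 8 − 2 = 6.
The spin state decides the count: Bromide, hydroxide, and isothiocyanate are weak-field ligands for a first-row metal, so the complex is high-spin.
An octahedral high-spin d⁶ ion is t₂g⁴e_g², giving 4 unpaired electrons.

4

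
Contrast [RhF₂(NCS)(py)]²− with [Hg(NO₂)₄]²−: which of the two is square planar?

For [RhF₂(NCS)(py)]²−: Summing ligand charges against the −2 overall charge gives an oxidation state of +1 for rhodium. Group 9 minus oxidation state 1 gives a d⁸ configuration. A 4d d⁸ ion has a large crystal-field splitting; square planar leaves the high-energy d_{x²−y²} orbital empty and maximises CFSE. → square planar.
For [Hg(NO₂)₄]²−: Summing ligand charges against the −2 overall charge gives an oxidation state of +2 for mercury. Mercury is a group-12 element; Hg(II) is therefore d¹⁰. A d¹⁰ ion has no crystal-field stabilisation preference between square planar and tetrahedral, so four ligands adopt the sterically favoured tetrahedral geometry. → tetrahedral.

[RhF₂(NCS)(py)]²−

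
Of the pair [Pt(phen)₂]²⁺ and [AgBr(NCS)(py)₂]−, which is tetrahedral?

[AgBr(NCS)(py)₂]−

For [Pt(phen)₂]²⁺: 1,10-phenanthroline is neutral; balancing the +2 overall charge requires Pt(II). Group 10 minus oxidation state 2 gives a d⁸ configuration. A 5d d⁸ ion has a large crystal-field splitting; square planar leaves the high-energy d_{x²−y²} orbital empty and maximises CFSE. → square planar.
For [AgBr(NCS)(py)₂]−: Ligand charges: each bromide is −1; each isothiocyanate is −1; pyridine is neutral. With an overall charge of −1 the silver centre must be in the +1 oxidation state. Silver is a group-11 element; Ag(I) is therefore d¹⁰. A d¹⁰ ion has no crystal-field stabilisation preference between square planar and tetrahedral, so four ligands adopt the sterically favoured tetrahedral geometry. → tetrahedral.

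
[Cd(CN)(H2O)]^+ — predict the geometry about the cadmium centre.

Ligand charges: each cyanide is −1; water is neutral. With an overall charge of +1 the cadmium centre must be in the +2 oxidation state.
Cadmium is a group-12 element; Cd(II) is therefore d¹⁰.
With 2 monodentate ligands the coordination number is 2.
A d¹⁰ ion with only two ligands adopts a linear arrangement (sp hybridisation; no CFSE preference).

linear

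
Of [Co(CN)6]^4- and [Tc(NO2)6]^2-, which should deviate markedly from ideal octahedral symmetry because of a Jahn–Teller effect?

[Co(CN)6]^4-: Each cyanide is −1; balancing the −4 overall charge requires Co(II). Cobalt is a group-9 element; Co(II) is therefore d⁷. Cyanide is a strong-field ligand (high in the spectrochemical series) for a first-row metal, so the complex is low-spin. The t₂g⁶e_g¹ (low-spin) configuration has an unevenly filled e_g set; the Jahn–Teller theorem predicts a tetragonal distortion (typically axial elongation) to lift the degeneracy.
[Tc(NO2)6]^2-: Ligand charges: each nitro (N-bound nitrite) is −1. With an overall charge of −2 the technetium centre must be in the +4 oxidation state. Group 7 minus oxidation state 4 gives a d³ configuration. The d³ configuration leaves the e_g set evenly filled (or empty) — no strong Jahn–Teller driving force.

[Co(CN)6]^4-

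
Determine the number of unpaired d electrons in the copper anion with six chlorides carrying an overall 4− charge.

1 unpaired electron

Each chloride is −1; balancing the −4 overall charge requires Cu(II).
Group 11 minus oxidation state 2 gives a d⁹ configuration.
In an octahedral field the d⁹ configuration is t₂g⁶e_g³ (only one arrangement possible), giving 1 unpaired electron.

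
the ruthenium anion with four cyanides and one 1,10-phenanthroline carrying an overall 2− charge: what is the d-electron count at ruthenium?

Each cyanide is −1; 1,10-phenanthroline is neutral; balancing the −2 overall charge requires Ru(II).
Ruthenium is a group-8 element; Ru(II) is therefore d⁶.

d6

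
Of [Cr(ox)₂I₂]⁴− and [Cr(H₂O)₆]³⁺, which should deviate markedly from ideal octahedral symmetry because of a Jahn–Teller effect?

[Cr(ox)₂I₂]⁴−: Summing ligand charges against the −4 overall charge gives an oxidation state of +2 for chromium. Group 6 minus oxidation state 2 gives a d⁴ configuration. Iodide and oxalate are weak-field ligands for a first-row metal, so the complex is high-spin. The t₂g³e_g¹ (high-spin) configuration has an unevenly filled e_g set; the Jahn–Teller theorem predicts a tetragonal distortion (typically axial elongation) to lift the degeneracy.
[Cr(H₂O)₆]³⁺: Water is neutral; balancing the +3 overall charge requires Cr(III). Chromium is a group-6 element; Cr(III) is therefore d³. The d³ configuration leaves the e_g set evenly filled (or empty) — no strong Jahn–Teller driving force.

[Cr(ox)₂I₂]⁴−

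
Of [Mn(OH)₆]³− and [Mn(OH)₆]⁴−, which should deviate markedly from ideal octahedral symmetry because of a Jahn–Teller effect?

[Mn(OH)₆]³−: Summing ligand charges against the −3 overall charge gives an oxidation state of +3 for manganese. Manganese is a group-7 element; Mn(III) is therefore d⁴. Hydroxide is a weak-field ligand for a first-row metal, so the complex is high-spin. The t₂g³e_g¹ (high-spin) configuration has an unevenly filled e_g set; the Jahn–Teller theorem predicts a tetragonal distortion (typically axial elongation) to lift the degeneracy.
[Mn(OH)₆]⁴−: Summing ligand charges against the −4 overall charge gives an oxidation state of +2 for manganese. Manganese is a group-7 element; Mn(II) is therefore d⁵. Hydroxide is a weak-field ligand for a first-row metal, so the complex is high-spin. The d⁵ configuration leaves the e_g set evenly filled (or empty) — no strong Jahn–Teller driving force.

[Mn(OH)₆]³−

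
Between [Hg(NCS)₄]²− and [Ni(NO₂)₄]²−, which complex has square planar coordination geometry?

For [Hg(NCS)₄]²−: Summing ligand charges against the −2 overall charge gives an oxidation state of +2 for mercury. Group 12 minus oxidation state 2 gives a d¹⁰ configuration. A d¹⁰ ion has no crystal-field stabilisation preference between square planar and tetrahedral, so four ligands adopt the sterically favoured tetrahedral geometry. → tetrahedral.
For [Ni(NO₂)₄]²−: Ligand charges: each nitro (N-bound nitrite) is −1. With an overall charge of −2 the nickel centre must be in the +2 oxidation state. Nickel is a group-10 element; Ni(II) is therefore d⁸. Nitro (N-bound nitrite) is a strong-field ligand (high in the spectrochemical series). A 3d d⁸ ion with strong-field ligands gains enough CFSE to favour square planar over tetrahedral. → square planar.

[Ni(NO₂)₄]²−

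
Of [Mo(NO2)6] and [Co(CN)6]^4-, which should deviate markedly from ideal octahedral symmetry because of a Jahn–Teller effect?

[Co(CN)6]^4-

[Mo(NO2)6]: Summing ligand charges against the 0 overall charge gives an oxidation state of +6 for molybdenum. Molybdenum is a group-6 element; Mo(VI) is therefore d⁰. The d⁰ configuration leaves the e_g set evenly filled (or empty) — no strong Jahn–Teller driving force.
[Co(CN)6]^4-: Summing ligand charges against the −4 overall charge gives an oxidation state of +2 for cobalt. Group 9 minus oxidation state 2 gives a d⁷ configuration. Cyanide is a strong-field ligand (high in the spectrochemical series) for a first-row metal, so the complex is low-spin. The t₂g⁶e_g¹ (low-spin) configuration has an unevenly filled e_g set; the Jahn–Teller theorem predicts a tetragonal distortion (typically axial elongation) to lift the degeneracy.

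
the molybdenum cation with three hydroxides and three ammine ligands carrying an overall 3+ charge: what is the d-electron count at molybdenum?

d0

Each hydroxide is −1; ammonia is neutral; balancing the +3 overall charge requires Mo(VI).
Mo sits in group 6, so the d-electron count is 6 − 6 = 0.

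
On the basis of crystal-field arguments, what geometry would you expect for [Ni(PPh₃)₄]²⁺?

Triphenylphosphine is neutral; balancing the +2 overall charge requires Ni(II).
Nickel is a group-10 element; Ni(II) is therefore d⁸.
Coordination number: 4.
Triphenylphosphine is a strong-field ligand (high in the spectrochemical series).
A 3d d⁸ ion with strong-field ligands gains enough CFSE to favour square planar over tetrahedral.

square planar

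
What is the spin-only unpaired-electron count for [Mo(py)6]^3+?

3 unpaired electrons

Ligand charges: pyridine is neutral. With an overall charge of +3 the molybdenum centre must be in the +3 oxidation state.
Group 6 minus oxidation state 3 gives a d³ configuration.
In an octahedral field the d³ configuration is t₂g³e_g⁰ (only one arrangement possible), giving 3 unpaired electrons.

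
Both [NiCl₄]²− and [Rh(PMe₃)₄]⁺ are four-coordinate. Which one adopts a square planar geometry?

[Rh(PMe₃)₄]⁺

For [NiCl₄]²−: Summing ligand charges against the −2 overall charge gives an oxidation state of +2 for nickel. Nickel is a group-10 element; Ni(II) is therefore d⁸. Chloride is a weak-field ligand. With weak-field ligands the CFSE gain from square planar is small, so a 3d d⁸ ion takes the sterically preferred tetrahedral geometry. → tetrahedral.
For [Rh(PMe₃)₄]⁺: Trimethylphosphine is neutral; balancing the +1 overall charge requires Rh(I). Rhodium is a group-9 element; Rh(I) is therefore d⁸. A 4d d⁸ ion has a large crystal-field splitting; square planar leaves the high-energy d_{x²−y²} orbital empty and maximises CFSE. → square planar.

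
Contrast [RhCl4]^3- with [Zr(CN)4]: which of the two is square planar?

[RhCl4]^3-

For [RhCl4]^3-: Ligand charges: each chloride is −1. With an overall charge of −3 the rhodium centre must be in the +1 oxidation state. Rh sits in group 9, so the d-electron count is 9 − 1 = 8. A 4d d⁸ ion has a large crystal-field splitting; square planar leaves the high-energy d_{x²−y²} orbital empty and maximises CFSE. → square planar.
For [Zr(CN)4]: Each cyanide is −1; balancing the 0 overall charge requires Zr(IV). Zirconium is a group-4 element; Zr(IV) is therefore d⁰. A d⁰ ion has no crystal-field stabilisation preference between square planar and tetrahedral, so four ligands adopt the sterically favoured tetrahedral geometry. → tetrahedral.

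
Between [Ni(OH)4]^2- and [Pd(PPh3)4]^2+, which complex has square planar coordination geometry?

For [Ni(OH)4]^2-: Each hydroxide is −1; balancing the −2 overall charge requires Ni(II). Nickel is a group-10 element; Ni(II) is therefore d⁸. Hydroxide is a weak-field ligand. With weak-field ligands the CFSE gain from square planar is small, so a 3d d⁸ ion takes the sterically preferred tetrahedral geometry. → tetrahedral.
For [Pd(PPh3)4]^2+: Summing ligand charges against the +2 overall charge gives an oxidation state of +2 for palladium. Palladium is a group-10 element; Pd(II) is therefore d⁸. A 4d d⁸ ion has a large crystal-field splitting; square planar leaves the high-energy d_{x²−y²} orbital empty and maximises CFSE. → square planar.

[Pd(PPh3)4]^2+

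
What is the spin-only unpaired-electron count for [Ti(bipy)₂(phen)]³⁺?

Summing ligand charges against the +3 overall charge gives an oxidation state of +3 for titanium.
Titanium is a group-4 element; Ti(III) is therefore d¹.
Counting donor atoms: 2×2,2′-bipyridine (bidentate) → 4 donors; 1×1,10-phenanthroline (bidentate) → 2 donors. Coordination number = 6.
In an octahedral field the d¹ configuration is t₂g¹e_g⁰ (only one arrangement possible), giving 1 unpaired electron.

1 unpaired electron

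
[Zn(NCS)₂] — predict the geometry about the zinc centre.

Each isothiocyanate is −1; balancing the 0 overall charge requires Zn(II).
Group 12 minus oxidation state 2 gives a d¹⁰ configuration.
With 2 monodentate ligands the coordination number is 2.
A d¹⁰ ion with only two ligands adopts a linear arrangement (sp hybridisation; no CFSE preference).

linear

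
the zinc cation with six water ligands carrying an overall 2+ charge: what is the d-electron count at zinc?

d10

Ligand charges: water is neutral. With an overall charge of +2 the zinc centre must be in the +2 oxidation state.
Zn sits in group 12, so the d-electron count is 12 − 2 = 10.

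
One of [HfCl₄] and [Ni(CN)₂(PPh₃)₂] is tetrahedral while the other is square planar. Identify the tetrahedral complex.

For [HfCl₄]: Ligand charges: each chloride is −1. With an overall charge of 0 the hafnium centre must be in the +4 oxidation state. Group 4 minus oxidation state 4 gives a d⁰ configuration. A d⁰ ion has no crystal-field stabilisation preference between square planar and tetrahedral, so four ligands adopt the sterically favoured tetrahedral geometry. → tetrahedral.
For [Ni(CN)₂(PPh₃)₂]: Summing ligand charges against the 0 overall charge gives an oxidation state of +2 for nickel. Nickel is a group-10 element; Ni(II) is therefore d⁸. Cyanide and triphenylphosphine are strong-field ligands (high in the spectrochemical series). A 3d d⁸ ion with strong-field ligands gains enough CFSE to favour square planar over tetrahedral. → square planar.

[HfCl₄]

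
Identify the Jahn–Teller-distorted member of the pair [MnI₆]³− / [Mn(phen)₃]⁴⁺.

[MnI₆]³−: Summing ligand charges against the −3 overall charge gives an oxidation state of +3 for manganese. Group 7 minus oxidation state 3 gives a d⁴ configuration. Iodide is a weak-field ligand for a first-row metal, so the complex is high-spin. The t₂g³e_g¹ (high-spin) configuration has an unevenly filled e_g set; the Jahn–Teller theorem predicts a tetragonal distortion (typically axial elongation) to lift the degeneracy.
[Mn(phen)₃]⁴⁺: 1,10-phenanthroline is neutral; balancing the +4 overall charge requires Mn(IV). Mn sits in group 7, so the d-electron count is 7 − 4 = 3. The d³ configuration leaves the e_g set evenly filled (or empty) — no strong Jahn–Teller driving force.

[MnI₆]³−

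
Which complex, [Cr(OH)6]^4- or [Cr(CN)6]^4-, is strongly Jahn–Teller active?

[Cr(OH)6]^4-: Each hydroxide is −1; balancing the −4 overall charge requires Cr(II). Chromium is a group-6 element; Cr(II) is therefore d⁴. Hydroxide is a weak-field ligand for a first-row metal, so the complex is high-spin. The t₂g³e_g¹ (high-spin) configuration has an unevenly filled e_g set; the Jahn–Teller theorem predicts a tetragonal distortion (typically axial elongation) to lift the degeneracy.
[Cr(CN)6]^4-: Each cyanide is −1; balancing the −4 overall charge requires Cr(II). Chromium is a group-6 element; Cr(II) is therefore d⁴. Cyanide is a strong-field ligand (high in the spectrochemical series) for a first-row metal, so the complex is low-spin. The d⁴ configuration leaves the e_g set evenly filled (or empty) — no strong Jahn–Teller driving force.

[Cr(OH)6]^4-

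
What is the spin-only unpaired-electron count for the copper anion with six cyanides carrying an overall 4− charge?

Summing ligand charges against the −4 overall charge gives an oxidation state of +2 for copper.
Group 11 minus oxidation state 2 gives a d⁹ configuration.
In an octahedral field the d⁹ configuration is t₂g⁶e_g³ (only one arrangement possible), giving 1 unpaired electron.

1 unpaired electron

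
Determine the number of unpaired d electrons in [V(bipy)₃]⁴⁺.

2,2′-bipyridine is neutral; balancing the +4 overall charge requires V(IV).
Vanadium is a group-5 element; V(IV) is therefore d¹.
Counting donor atoms: 3×2,2′-bipyridine (bidentate) → 6 donors. Coordination number = 6.
In an octahedral field the d¹ configuration is t₂g¹e_g⁰ (only one arrangement possible), giving 1 unpaired electron.

1 unpaired electron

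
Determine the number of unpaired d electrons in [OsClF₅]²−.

Ligand charges: each chloride is −1; each fluoride is −1. With an overall charge of −2 the osmium centre must be in the +4 oxidation state.
Os sits in group 8, so the d-electron count is 8 − 4 = 4.
The spin state decides the count: a 5d ion has a large Δₒ and is invariably low-spin.
An octahedral low-spin d⁴ ion is t₂g⁴e_g⁰, giving 2 unpaired electrons.

2 unpaired electrons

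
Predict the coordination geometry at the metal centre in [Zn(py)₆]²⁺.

Ligand charges: pyridine is neutral. With an overall charge of +2 the zinc centre must be in the +2 oxidation state.
Zn sits in group 12, so the d-electron count is 12 − 2 = 10.
Coordination number: 6.
Six donors around a single metal centre give an octahedral coordination sphere.

octahedral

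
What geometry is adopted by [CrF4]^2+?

Each fluoride is −1; balancing the +2 overall charge requires Cr(VI).
Cr sits in group 6, so the d-electron count is 6 − 6 = 0.
With 4 monodentate ligands the coordination number is 4.
A d⁰ ion has no crystal-field stabilisation preference between square planar and tetrahedral, so four ligands adopt the sterically favoured tetrahedral geometry.

tetrahedral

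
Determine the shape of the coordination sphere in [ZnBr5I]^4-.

Each bromide is −1; each iodide is −1; balancing the −4 overall charge requires Zn(II).
Zn sits in group 12, so the d-electron count is 12 − 2 = 10.
With 6 monodentate ligands the coordination number is 6.
Six donors around a single metal centre give an octahedral coordination sphere.

octahedral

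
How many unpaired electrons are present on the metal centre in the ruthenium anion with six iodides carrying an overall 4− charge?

0 unpaired electrons

Summing ligand charges against the −4 overall charge gives an oxidation state of +2 for ruthenium.
Ruthenium is a group-8 element; Ru(II) is therefore d⁶.
The spin state decides the count: a 4d ion has a large Δₒ and is invariably low-spin.
An octahedral low-spin d⁶ ion is t₂g⁶e_g⁰, giving 0 unpaired electrons.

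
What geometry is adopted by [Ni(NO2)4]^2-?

square planar

Each nitro (N-bound nitrite) is −1; balancing the −2 overall charge requires Ni(II).
Group 10 minus oxidation state 2 gives a d⁸ configuration.
With 4 monodentate ligands the coordination number is 4.
Nitro (N-bound nitrite) is a strong-field ligand (high in the spectrochemical series).
A 3d d⁸ ion with strong-field ligands gains enough CFSE to favour square planar over tetrahedral.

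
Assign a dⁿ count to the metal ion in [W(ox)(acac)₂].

d2

Ligand charges: each oxalate is −2; each acetylacetonate is −1. With an overall charge of 0 the tungsten centre must be in the +4 oxidation state.
W sits in group 6, so the d-electron count is 6 − 4 = 2.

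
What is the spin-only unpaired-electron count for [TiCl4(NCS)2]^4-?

Each chloride is −1; each isothiocyanate is −1; balancing the −4 overall charge requires Ti(II).
Titanium is a group-4 element; Ti(II) is therefore d².
In an octahedral field the d² configuration is t₂g²e_g⁰ (only one arrangement possible), giving 2 unpaired electrons.

2 unpaired electrons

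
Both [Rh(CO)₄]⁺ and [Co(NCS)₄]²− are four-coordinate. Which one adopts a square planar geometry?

For [Rh(CO)₄]⁺: Ligand charges: carbonyl is neutral. With an overall charge of +1 the rhodium centre must be in the +1 oxidation state. Group 9 minus oxidation state 1 gives a d⁸ configuration. A 4d d⁸ ion has a large crystal-field splitting; square planar leaves the high-energy d_{x²−y²} orbital empty and maximises CFSE. → square planar.
For [Co(NCS)₄]²−: Ligand charges: each isothiocyanate is −1. With an overall charge of −2 the cobalt centre must be in the +2 oxidation state. Group 9 minus oxidation state 2 gives a d⁷ configuration. For a high-spin 3d d⁷ ion with weak-field ligands the small Δₜ gives little square-planar CFSE advantage, so four ligands adopt the sterically favoured tetrahedral geometry. → tetrahedral.

[Rh(CO)₄]⁺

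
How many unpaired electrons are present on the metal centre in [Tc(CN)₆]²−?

3

Each cyanide is −1; balancing the −2 overall charge requires Tc(IV).
Technetium is a group-7 element; Tc(IV) is therefore d³.
In an octahedral field the d³ configuration is t₂g³e_g⁰ (only one arrangement possible), giving 3 unpaired electrons.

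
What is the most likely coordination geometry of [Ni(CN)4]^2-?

Summing ligand charges against the −2 overall charge gives an oxidation state of +2 for nickel.
Group 10 minus oxidation state 2 gives a d⁸ configuration.
Coordination number: 4.
Cyanide is a strong-field ligand (high in the spectrochemical series).
A 3d d⁸ ion with strong-field ligands gains enough CFSE to favour square planar over tetrahedral.

square planar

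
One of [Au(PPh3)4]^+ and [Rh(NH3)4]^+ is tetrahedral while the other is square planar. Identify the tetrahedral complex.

For [Au(PPh3)4]^+: Triphenylphosphine is neutral; balancing the +1 overall charge requires Au(I). Au sits in group 11, so the d-electron count is 11 − 1 = 10. A d¹⁰ ion has no crystal-field stabilisation preference between square planar and tetrahedral, so four ligands adopt the sterically favoured tetrahedral geometry. → tetrahedral.
For [Rh(NH3)4]^+: Ammonia is neutral; balancing the +1 overall charge requires Rh(I). Rhodium is a group-9 element; Rh(I) is therefore d⁸. A 4d d⁸ ion has a large crystal-field splitting; square planar leaves the high-energy d_{x²−y²} orbital empty and maximises CFSE. → square planar.

[Au(PPh3)4]^+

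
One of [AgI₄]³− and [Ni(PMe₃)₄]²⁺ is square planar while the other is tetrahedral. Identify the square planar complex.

[Ni(PMe₃)₄]²⁺

For [AgI₄]³−: Summing ligand charges against the −3 overall charge gives an oxidation state of +1 for silver. Ag sits in group 11, so the d-electron count is 11 − 1 = 10. A d¹⁰ ion has no crystal-field stabilisation preference between square planar and tetrahedral, so four ligands adopt the sterically favoured tetrahedral geometry. → tetrahedral.
For [Ni(PMe₃)₄]²⁺: Summing ligand charges against the +2 overall charge gives an oxidation state of +2 for nickel. Ni sits in group 10, so the d-electron count is 10 − 2 = 8. Trimethylphosphine is a strong-field ligand (high in the spectrochemical series). A 3d d⁸ ion with strong-field ligands gains enough CFSE to favour square planar over tetrahedral. → square planar.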